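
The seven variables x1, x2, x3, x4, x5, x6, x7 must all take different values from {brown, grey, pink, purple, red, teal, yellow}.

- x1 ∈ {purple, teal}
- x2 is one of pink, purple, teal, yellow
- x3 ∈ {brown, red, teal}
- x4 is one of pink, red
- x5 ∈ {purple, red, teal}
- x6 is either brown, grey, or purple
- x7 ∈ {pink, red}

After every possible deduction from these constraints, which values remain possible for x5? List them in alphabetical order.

The 7 variables together cover exactly {brown, grey, pink, purple, red, teal, yellow} — 7 values for 7 variables — and grey appears only in x6's list, so x6 = grey.
The 6 still-open variables draw from only 6 values {brown, pink, purple, red, teal, yellow}, so each is used; only x3 can be brown, hence x3 = brown.
The 5 still-open variables draw from only 5 values {pink, purple, red, teal, yellow}, so each is used; only x2 can be yellow, hence x2 = yellow.
The 2 variables x4 and x7 are confined to {pink, red}, which locks those values in; drop them from x5.
No further eliminations apply; x5 can still be any of purple, teal.

purple, teal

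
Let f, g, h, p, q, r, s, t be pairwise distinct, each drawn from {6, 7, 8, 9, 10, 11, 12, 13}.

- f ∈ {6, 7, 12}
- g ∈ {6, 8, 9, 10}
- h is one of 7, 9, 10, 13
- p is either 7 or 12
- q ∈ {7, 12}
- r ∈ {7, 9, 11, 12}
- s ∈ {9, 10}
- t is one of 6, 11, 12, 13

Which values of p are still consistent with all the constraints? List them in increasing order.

7, 12

The 8 variables draw from only 8 values {6, 7, 8, 9, 10, 11, 12, 13}, so each is used; only g can be 8, hence g = 8.
p and q share exactly the 2 values {7, 12}; by pigeonhole those values go to them, so strike 7, 12 from f, h, r, t.
f has just one choice, so f = 6. Eliminate 6 elsewhere: t.
No further eliminations apply; p can still be any of 7, 12.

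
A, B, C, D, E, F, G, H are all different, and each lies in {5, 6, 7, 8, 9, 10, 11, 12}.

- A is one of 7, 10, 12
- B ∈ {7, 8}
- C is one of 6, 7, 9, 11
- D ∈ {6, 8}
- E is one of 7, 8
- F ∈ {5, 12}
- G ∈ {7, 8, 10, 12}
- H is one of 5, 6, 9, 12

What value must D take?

6

The 8 variables together cover exactly {5, 6, 7, 8, 9, 10, 11, 12} — 8 values for 8 variables — and 11 appears only in C's list, so C = 11.
Among the 7 still-open variables, 9 fits only H (and all 7 values in {5, 6, 7, 8, 9, 10, 12} must be used), so H = 9.
The 6 still-open variables together cover exactly {5, 6, 7, 8, 10, 12} — 6 values for 6 variables — and 5 appears only in F's list, so F = 5.
The 5 still-open variables together cover exactly {6, 7, 8, 10, 12} — 5 values for 5 variables — and 6 appears only in D's list, so D = 6.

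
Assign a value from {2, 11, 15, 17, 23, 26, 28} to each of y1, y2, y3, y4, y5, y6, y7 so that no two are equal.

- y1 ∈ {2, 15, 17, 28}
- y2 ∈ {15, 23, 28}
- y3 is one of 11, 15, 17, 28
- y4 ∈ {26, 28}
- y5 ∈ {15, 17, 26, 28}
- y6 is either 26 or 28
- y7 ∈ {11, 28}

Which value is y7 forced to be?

11

The 7 variables together cover exactly {2, 11, 15, 17, 23, 26, 28} — 7 values for 7 variables — and 2 appears only in y1's list, so y1 = 2.
Among the 6 still-open variables, 23 fits only y2 (and all 6 values in {11, 15, 17, 23, 26, 28} must be used), so y2 = 23.
The 2 variables y4 and y6 are confined to {26, 28}, which locks those values in; drop them from y3, y5, y7.
So y7 = 11.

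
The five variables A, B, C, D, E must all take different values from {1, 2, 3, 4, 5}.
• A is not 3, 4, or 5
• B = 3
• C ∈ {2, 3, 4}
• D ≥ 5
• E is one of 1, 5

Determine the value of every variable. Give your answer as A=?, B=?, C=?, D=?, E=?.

B's domain is down to {3}, so B = 3. So C can't be 3.
D's domain is down to {5}, so D = 5. So E can't be 5.
E's domain is down to {1}, so E = 1. Strike 1 from A.
A has just one choice, so A = 2. Strike 2 from C.
C's domain is down to {4}, so C = 4.

A=2, B=3, C=4, D=5, E=1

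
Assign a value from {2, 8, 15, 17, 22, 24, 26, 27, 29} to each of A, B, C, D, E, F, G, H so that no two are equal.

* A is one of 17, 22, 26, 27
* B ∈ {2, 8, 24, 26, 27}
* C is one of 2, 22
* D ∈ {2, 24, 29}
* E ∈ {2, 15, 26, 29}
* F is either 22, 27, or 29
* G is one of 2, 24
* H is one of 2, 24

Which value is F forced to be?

The 2 variables G and H are confined to {2, 24}, which locks those values in; drop them from B, C, D, E.
C's domain is down to {22}, so C = 22. So A, F can't be 22.
D must be 29 (only option left). So E, F can't be 29.
So F = 27.

27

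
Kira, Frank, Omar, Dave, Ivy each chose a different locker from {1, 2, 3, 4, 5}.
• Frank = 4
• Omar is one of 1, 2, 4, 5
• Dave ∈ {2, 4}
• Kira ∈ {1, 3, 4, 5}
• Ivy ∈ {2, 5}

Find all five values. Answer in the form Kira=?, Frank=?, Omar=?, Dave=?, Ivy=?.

Frank has just one choice, so Frank = 4. Eliminate 4 elsewhere: Kira, Omar, Dave.
Dave has just one choice, so Dave = 2. Eliminate 2 elsewhere: Omar, Ivy.
That leaves Ivy = 5. Eliminate 5 elsewhere: Kira, Omar.
Omar's domain is down to {1}, so Omar = 1. Strike 1 from Kira.
Kira must be 3 (only option left).

Kira=3, Frank=4, Omar=1, Dave=2, Ivy=5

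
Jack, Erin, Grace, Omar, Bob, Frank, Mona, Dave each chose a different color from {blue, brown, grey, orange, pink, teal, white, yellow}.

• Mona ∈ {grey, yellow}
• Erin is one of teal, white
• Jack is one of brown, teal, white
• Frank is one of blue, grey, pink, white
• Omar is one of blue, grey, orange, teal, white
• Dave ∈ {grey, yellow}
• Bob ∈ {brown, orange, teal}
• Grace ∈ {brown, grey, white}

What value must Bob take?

Among the 8 variables, pink fits only Frank (and all 8 values in {blue, brown, grey, orange, pink, teal, white, yellow} must be used), so Frank = pink.
Among the 7 still-open variables, blue fits only Omar (and all 7 values in {blue, brown, grey, orange, teal, white, yellow} must be used), so Omar = blue.
The 6 still-open variables draw from only 6 values {brown, grey, orange, teal, white, yellow}, so each is used; only Bob can be orange, hence Bob = orange.

orange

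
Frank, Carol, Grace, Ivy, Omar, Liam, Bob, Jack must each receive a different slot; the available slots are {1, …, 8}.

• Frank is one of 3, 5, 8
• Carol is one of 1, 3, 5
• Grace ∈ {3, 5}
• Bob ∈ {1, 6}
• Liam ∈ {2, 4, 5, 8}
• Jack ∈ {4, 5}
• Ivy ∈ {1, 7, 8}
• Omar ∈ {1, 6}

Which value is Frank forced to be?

8

The 8 variables together cover exactly {1, 2, 3, 4, 5, 6, 7, 8} — 8 values for 8 variables — and 2 appears only in Liam's list, so Liam = 2.
Among the 7 still-open variables, 4 fits only Jack (and all 7 values in {1, 3, 4, 5, 6, 7, 8} must be used), so Jack = 4.
Among the 6 still-open variables, 7 fits only Ivy (and all 6 values in {1, 3, 5, 6, 7, 8} must be used), so Ivy = 7.
The 5 still-open variables together cover exactly {1, 3, 5, 6, 8} — 5 values for 5 variables — and 8 appears only in Frank's list, so Frank = 8.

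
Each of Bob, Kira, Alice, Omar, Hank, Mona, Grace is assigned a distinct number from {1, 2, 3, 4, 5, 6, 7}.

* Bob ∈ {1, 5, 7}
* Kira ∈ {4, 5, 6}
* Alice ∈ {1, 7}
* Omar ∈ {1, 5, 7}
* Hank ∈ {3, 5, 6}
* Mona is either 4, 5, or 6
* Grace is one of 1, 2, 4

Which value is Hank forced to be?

Among the 7 variables, 2 fits only Grace (and all 7 values in {1, 2, 3, 4, 5, 6, 7} must be used), so Grace = 2.
The 6 still-open variables draw from only 6 values {1, 3, 4, 5, 6, 7}, so each is used; only Hank can be 3, hence Hank = 3.

3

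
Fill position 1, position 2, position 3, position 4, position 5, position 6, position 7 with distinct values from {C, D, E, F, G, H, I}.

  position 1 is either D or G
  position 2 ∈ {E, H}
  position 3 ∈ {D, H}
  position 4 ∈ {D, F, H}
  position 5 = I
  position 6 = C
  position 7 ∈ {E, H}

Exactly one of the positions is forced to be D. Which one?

position 3

position 5 must be I (only option left).
position 6 has just one choice, so position 6 = C.
The 5 still-open variables together cover exactly {D, E, F, G, H} — 5 values for 5 variables — and F appears only in position 4's list, so position 4 = F.
Among the 4 still-open variables, G fits only position 1 (and all 4 values in {D, E, G, H} must be used), so position 1 = G.
The 3 still-open variables together cover exactly {D, E, H} — 3 values for 3 variables — and D appears only in position 3's list, so position 3 = D.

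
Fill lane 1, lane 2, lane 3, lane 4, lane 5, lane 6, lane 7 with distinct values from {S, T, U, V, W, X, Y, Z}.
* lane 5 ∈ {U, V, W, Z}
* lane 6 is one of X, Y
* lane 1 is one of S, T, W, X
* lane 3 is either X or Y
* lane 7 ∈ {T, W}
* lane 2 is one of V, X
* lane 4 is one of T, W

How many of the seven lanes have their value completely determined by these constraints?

lane 3 and lane 6 between them cover only {X, Y} — a naked pair. Remove those values from lane 1, lane 2.
lane 2's domain is down to {V}, so lane 2 = V. Strike V from lane 5.
The 2 variables lane 4 and lane 7 are confined to {T, W}, which locks those values in; drop them from lane 1, lane 5.
lane 1 must be S (only option left).
Determined: lane 1=S, lane 2=V. The other lanes each still have more than one consistent value. That makes 2.

2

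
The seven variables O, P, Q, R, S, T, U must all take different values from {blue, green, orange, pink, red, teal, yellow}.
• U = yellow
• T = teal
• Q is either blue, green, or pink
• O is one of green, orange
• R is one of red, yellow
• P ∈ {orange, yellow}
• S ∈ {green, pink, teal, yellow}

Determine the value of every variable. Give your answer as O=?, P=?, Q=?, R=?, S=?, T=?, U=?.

T must be teal (only option left). Eliminate teal elsewhere: S.
U has just one choice, so U = yellow. So P, R, S can't be yellow.
P's domain is down to {orange}, so P = orange. Remove orange from O.
R has just one choice, so R = red.
O must be green (only option left). So Q, S can't be green.
S's domain is down to {pink}, so S = pink. Remove pink from Q.
Q has just one choice, so Q = blue.

O=green, P=orange, Q=blue, R=red, S=pink, T=teal, U=yellow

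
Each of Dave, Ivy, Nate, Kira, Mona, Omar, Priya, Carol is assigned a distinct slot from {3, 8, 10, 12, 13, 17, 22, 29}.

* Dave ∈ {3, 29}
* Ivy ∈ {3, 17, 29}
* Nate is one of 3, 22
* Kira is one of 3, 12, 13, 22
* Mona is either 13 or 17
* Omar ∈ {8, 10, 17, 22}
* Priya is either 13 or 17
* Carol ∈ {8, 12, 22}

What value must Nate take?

The 8 variables draw from only 8 values {3, 8, 10, 12, 13, 17, 22, 29}, so each is used; only Omar can be 10, hence Omar = 10.
The 7 still-open variables draw from only 7 values {3, 8, 12, 13, 17, 22, 29}, so each is used; only Carol can be 8, hence Carol = 8.
The 6 still-open variables together cover exactly {3, 12, 13, 17, 22, 29} — 6 values for 6 variables — and 12 appears only in Kira's list, so Kira = 12.
The 5 still-open variables draw from only 5 values {3, 13, 17, 22, 29}, so each is used; only Nate can be 22, hence Nate = 22.

22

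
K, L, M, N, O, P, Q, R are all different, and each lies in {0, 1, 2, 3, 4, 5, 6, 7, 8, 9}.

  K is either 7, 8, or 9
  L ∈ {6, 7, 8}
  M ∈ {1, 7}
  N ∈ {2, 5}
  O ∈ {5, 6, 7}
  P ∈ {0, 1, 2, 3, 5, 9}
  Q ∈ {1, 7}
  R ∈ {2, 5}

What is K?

9

M and Q share exactly the 2 values {1, 7}; by pigeonhole those values go to them, so strike 1, 7 from K, L, O, P.
N and R share exactly the 2 values {2, 5}; by pigeonhole those values go to them, so strike 2, 5 from O, P.
O has just one choice, so O = 6. Eliminate 6 elsewhere: L.
That leaves L = 8. So K can't be 8.
So K = 9.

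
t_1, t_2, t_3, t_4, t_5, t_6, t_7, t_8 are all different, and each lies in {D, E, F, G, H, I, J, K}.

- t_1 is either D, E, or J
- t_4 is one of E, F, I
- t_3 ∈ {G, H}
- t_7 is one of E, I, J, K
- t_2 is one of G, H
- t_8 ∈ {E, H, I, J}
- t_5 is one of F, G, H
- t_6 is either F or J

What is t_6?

J

The 8 variables together cover exactly {D, E, F, G, H, I, J, K} — 8 values for 8 variables — and D appears only in t_1's list, so t_1 = D.
The 7 still-open variables together cover exactly {E, F, G, H, I, J, K} — 7 values for 7 variables — and K appears only in t_7's list, so t_7 = K.
t_2 and t_3 share exactly the 2 values {G, H}; by pigeonhole those values go to them, so strike G, H from t_5, t_8.
That leaves t_5 = F. So t_4, t_6 can't be F.
So t_6 = J.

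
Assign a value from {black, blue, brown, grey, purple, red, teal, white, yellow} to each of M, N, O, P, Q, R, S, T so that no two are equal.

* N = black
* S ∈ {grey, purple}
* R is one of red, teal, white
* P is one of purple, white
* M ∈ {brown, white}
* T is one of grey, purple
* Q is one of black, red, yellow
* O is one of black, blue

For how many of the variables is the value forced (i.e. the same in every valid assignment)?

N must be black (only option left). So O, Q can't be black.
O's domain is down to {blue}, so O = blue.
The 2 variables S and T are confined to {grey, purple}, which locks those values in; drop them from P.
P has just one choice, so P = white. Remove white from M, R.
M must be brown (only option left).
Determined: M=brown, N=black, O=blue, P=white. The other variables each still have more than one consistent value. That makes 4.

4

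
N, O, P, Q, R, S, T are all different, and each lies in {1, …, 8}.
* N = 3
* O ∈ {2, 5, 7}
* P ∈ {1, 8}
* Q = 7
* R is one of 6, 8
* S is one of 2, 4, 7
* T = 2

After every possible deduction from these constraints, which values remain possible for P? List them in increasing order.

1, 8

N must be 3 (only option left).
Q must be 7 (only option left). So O, S can't be 7.
T's domain is down to {2}, so T = 2. Remove 2 from O, S.
O's domain is down to {5}, so O = 5.
That leaves S = 4.
No further eliminations apply; P can still be any of 1, 8.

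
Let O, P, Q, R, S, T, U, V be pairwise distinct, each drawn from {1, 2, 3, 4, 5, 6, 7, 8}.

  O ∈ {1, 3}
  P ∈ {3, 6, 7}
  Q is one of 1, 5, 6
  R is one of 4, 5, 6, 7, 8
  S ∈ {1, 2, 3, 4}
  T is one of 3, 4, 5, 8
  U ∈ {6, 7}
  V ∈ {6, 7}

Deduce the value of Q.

The 8 variables draw from only 8 values {1, 2, 3, 4, 5, 6, 7, 8}, so each is used; only S can be 2, hence S = 2.
U and V between them cover only {6, 7} — a naked pair. Remove those values from P, Q, R.
P's domain is down to {3}, so P = 3. Remove 3 from O, T.
O must be 1 (only option left). Eliminate 1 elsewhere: Q.
So Q = 5.

5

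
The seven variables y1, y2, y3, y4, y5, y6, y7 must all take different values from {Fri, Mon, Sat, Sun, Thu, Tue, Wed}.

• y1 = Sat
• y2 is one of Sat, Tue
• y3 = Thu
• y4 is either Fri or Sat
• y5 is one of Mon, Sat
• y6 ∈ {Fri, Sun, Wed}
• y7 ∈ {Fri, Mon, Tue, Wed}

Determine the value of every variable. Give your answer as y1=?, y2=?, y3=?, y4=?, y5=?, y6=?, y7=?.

y1 must be Sat (only option left). Strike Sat from y2, y4, y5.
y2 must be Tue (only option left). Strike Tue from y7.
y3 must be Thu (only option left).
y4's domain is down to {Fri}, so y4 = Fri. Remove Fri from y6, y7.
y5 has just one choice, so y5 = Mon. Remove Mon from y7.
y7's domain is down to {Wed}, so y7 = Wed. Eliminate Wed elsewhere: y6.
y6 has just one choice, so y6 = Sun.

y1=Sat, y2=Tue, y3=Thu, y4=Fri, y5=Mon, y6=Sun, y7=Wed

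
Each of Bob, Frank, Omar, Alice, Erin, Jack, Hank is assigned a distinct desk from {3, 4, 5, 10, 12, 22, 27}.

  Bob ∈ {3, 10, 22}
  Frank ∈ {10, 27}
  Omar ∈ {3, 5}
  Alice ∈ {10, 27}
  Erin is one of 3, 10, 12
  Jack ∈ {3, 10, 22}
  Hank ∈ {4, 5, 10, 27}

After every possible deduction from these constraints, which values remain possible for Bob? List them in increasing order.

3, 22

The 7 variables together cover exactly {3, 4, 5, 10, 12, 22, 27} — 7 values for 7 variables — and 4 appears only in Hank's list, so Hank = 4.
Among the 6 still-open variables, 5 fits only Omar (and all 6 values in {3, 5, 10, 12, 22, 27} must be used), so Omar = 5.
Among the 5 still-open variables, 12 fits only Erin (and all 5 values in {3, 10, 12, 22, 27} must be used), so Erin = 12.
The 2 variables Frank and Alice are confined to {10, 27}, which locks those values in; drop them from Bob, Jack.
No further eliminations apply; Bob can still be any of 3, 22.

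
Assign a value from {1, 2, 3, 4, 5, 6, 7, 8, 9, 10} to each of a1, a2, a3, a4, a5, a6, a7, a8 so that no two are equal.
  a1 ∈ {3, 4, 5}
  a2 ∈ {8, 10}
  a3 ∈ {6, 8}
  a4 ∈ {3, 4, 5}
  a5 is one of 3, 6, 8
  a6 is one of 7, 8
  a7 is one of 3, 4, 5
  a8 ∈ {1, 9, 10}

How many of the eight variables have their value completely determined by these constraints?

2

The 3 variables a1, a4, a7 are confined to {3, 4, 5}, which locks those values in; drop them from a5.
The 2 variables a3 and a5 are confined to {6, 8}, which locks those values in; drop them from a2, a6.
That leaves a2 = 10. So a8 can't be 10.
a6 has just one choice, so a6 = 7.
Determined: a2=10, a6=7. The other variables each still have more than one consistent value. That makes 2.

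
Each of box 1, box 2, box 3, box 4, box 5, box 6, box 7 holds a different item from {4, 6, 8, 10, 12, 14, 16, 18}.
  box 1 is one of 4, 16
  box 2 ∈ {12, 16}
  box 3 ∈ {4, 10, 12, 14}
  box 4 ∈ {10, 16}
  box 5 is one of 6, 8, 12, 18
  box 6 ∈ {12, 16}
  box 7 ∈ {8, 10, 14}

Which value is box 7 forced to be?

box 2 and box 6 share exactly the 2 values {12, 16}; by pigeonhole those values go to them, so strike 12, 16 from box 1, box 3, box 4, box 5.
That leaves box 1 = 4. Remove 4 from box 3.
box 4 has just one choice, so box 4 = 10. So box 3, box 7 can't be 10.
That leaves box 3 = 14. Eliminate 14 elsewhere: box 7.
So box 7 = 8.

8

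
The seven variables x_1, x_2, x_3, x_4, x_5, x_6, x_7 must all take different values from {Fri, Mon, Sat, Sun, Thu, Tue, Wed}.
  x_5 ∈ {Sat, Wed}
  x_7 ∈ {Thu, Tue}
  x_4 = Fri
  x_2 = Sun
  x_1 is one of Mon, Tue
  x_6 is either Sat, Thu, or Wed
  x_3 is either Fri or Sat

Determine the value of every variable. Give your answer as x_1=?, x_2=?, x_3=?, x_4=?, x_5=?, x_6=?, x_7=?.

x_2 must be Sun (only option left).
x_4 must be Fri (only option left). So x_3 can't be Fri.
x_3 must be Sat (only option left). Remove Sat from x_5, x_6.
x_5's domain is down to {Wed}, so x_5 = Wed. Remove Wed from x_6.
x_6's domain is down to {Thu}, so x_6 = Thu. So x_7 can't be Thu.
x_7 has just one choice, so x_7 = Tue. So x_1 can't be Tue.
x_1 has just one choice, so x_1 = Mon.

x_1=Mon, x_2=Sun, x_3=Sat, x_4=Fri, x_5=Wed, x_6=Thu, x_7=Tue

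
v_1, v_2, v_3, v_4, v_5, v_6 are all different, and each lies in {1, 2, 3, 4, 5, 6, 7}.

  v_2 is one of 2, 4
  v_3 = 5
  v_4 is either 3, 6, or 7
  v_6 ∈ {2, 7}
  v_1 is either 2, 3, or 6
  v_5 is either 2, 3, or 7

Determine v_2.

4

v_3 has just one choice, so v_3 = 5.
The 5 still-open variables together cover exactly {2, 3, 4, 6, 7} — 5 values for 5 variables — and 4 appears only in v_2's list, so v_2 = 4.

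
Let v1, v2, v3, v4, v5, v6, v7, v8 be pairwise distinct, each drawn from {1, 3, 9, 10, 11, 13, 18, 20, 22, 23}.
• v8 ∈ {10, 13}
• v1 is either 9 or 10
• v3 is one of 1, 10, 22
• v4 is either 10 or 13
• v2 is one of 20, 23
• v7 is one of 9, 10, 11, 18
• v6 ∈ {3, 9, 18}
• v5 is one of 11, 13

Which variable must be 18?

v7

v4 and v8 share exactly the 2 values {10, 13}; by pigeonhole those values go to them, so strike 10, 13 from v1, v3, v5, v7.
That leaves v1 = 9. Strike 9 from v6, v7.
v5's domain is down to {11}, so v5 = 11. Eliminate 11 elsewhere: v7.
So 18 goes to v7.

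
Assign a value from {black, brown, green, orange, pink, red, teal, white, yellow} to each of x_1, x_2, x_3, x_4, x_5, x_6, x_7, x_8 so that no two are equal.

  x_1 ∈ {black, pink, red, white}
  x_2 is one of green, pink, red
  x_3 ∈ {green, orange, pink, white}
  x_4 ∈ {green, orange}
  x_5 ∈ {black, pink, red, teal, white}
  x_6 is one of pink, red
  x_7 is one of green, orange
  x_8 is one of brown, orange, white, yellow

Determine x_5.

x_4 and x_7 between them cover only {green, orange} — a naked pair. Remove those values from x_2, x_3, x_8.
x_2 and x_6 share exactly the 2 values {pink, red}; by pigeonhole those values go to them, so strike pink, red from x_1, x_3, x_5.
x_3 must be white (only option left). Strike white from x_1, x_5, x_8.
x_1 must be black (only option left). Remove black from x_5.
So x_5 = teal.

teal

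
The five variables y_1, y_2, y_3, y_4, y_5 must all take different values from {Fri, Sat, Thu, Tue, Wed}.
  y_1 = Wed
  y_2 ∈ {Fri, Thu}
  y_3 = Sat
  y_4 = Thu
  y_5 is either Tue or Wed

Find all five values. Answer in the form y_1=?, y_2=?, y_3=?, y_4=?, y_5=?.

y_1=Wed, y_2=Fri, y_3=Sat, y_4=Thu, y_5=Tue

y_1 has just one choice, so y_1 = Wed. Eliminate Wed elsewhere: y_5.
That leaves y_3 = Sat.
y_4 has just one choice, so y_4 = Thu. Remove Thu from y_2.
y_5 has just one choice, so y_5 = Tue.
That leaves y_2 = Fri.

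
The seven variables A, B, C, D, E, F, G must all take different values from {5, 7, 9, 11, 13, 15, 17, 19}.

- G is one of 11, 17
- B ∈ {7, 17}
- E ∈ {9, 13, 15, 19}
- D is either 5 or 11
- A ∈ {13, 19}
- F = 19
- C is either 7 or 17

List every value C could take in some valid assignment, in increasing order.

7, 17

F must be 19 (only option left). Strike 19 from A, E.
A's domain is down to {13}, so A = 13. Strike 13 from E.
The 2 variables B and C are confined to {7, 17}, which locks those values in; drop them from G.
That leaves G = 11. Remove 11 from D.
D has just one choice, so D = 5.
No further eliminations apply; C can still be any of 7, 17.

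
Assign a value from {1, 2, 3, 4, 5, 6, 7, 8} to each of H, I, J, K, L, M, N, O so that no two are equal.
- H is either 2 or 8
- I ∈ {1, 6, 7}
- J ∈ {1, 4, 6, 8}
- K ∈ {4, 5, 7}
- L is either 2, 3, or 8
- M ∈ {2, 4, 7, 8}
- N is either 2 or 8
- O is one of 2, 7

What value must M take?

4

The 8 variables together cover exactly {1, 2, 3, 4, 5, 6, 7, 8} — 8 values for 8 variables — and 3 appears only in L's list, so L = 3.
Among the 7 still-open variables, 5 fits only K (and all 7 values in {1, 2, 4, 5, 6, 7, 8} must be used), so K = 5.
H and N between them cover only {2, 8} — a naked pair. Remove those values from J, M, O.
O's domain is down to {7}, so O = 7. Eliminate 7 elsewhere: I, M.
So M = 4.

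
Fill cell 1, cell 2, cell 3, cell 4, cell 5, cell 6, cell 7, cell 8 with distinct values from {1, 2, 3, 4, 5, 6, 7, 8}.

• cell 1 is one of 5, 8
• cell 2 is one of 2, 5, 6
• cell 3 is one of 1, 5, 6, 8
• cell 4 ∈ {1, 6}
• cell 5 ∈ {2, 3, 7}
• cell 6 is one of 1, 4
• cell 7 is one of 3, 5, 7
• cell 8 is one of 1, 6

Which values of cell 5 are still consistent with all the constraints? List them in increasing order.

The 8 variables draw from only 8 values {1, 2, 3, 4, 5, 6, 7, 8}, so each is used; only cell 6 can be 4, hence cell 6 = 4.
cell 4 and cell 8 share exactly the 2 values {1, 6}; by pigeonhole those values go to them, so strike 1, 6 from cell 2, cell 3.
The 2 variables cell 1 and cell 3 are confined to {5, 8}, which locks those values in; drop them from cell 2, cell 7.
cell 2 must be 2 (only option left). Remove 2 from cell 5.
No further eliminations apply; cell 5 can still be any of 3, 7.

3, 7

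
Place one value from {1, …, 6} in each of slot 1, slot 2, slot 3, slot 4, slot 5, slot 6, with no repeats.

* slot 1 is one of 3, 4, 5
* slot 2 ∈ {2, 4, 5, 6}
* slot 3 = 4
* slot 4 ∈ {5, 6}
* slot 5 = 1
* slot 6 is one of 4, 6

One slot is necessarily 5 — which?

slot 4

slot 3 must be 4 (only option left). So slot 1, slot 2, slot 6 can't be 4.
slot 5 has just one choice, so slot 5 = 1.
slot 6 must be 6 (only option left). Strike 6 from slot 2, slot 4.
So 5 goes to slot 4.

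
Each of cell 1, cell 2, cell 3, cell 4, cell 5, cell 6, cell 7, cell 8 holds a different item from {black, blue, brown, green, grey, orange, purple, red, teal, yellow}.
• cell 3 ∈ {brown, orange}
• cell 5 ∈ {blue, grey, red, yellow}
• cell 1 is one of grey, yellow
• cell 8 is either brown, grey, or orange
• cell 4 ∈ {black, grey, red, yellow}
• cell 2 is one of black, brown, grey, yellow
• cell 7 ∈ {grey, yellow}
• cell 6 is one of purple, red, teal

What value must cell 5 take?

cell 1 and cell 7 share exactly the 2 values {grey, yellow}; by pigeonhole those values go to them, so strike grey, yellow from cell 2, cell 4, cell 5, cell 8.
The 2 variables cell 3 and cell 8 are confined to {brown, orange}, which locks those values in; drop them from cell 2.
cell 2 must be black (only option left). Remove black from cell 4.
cell 4's domain is down to {red}, so cell 4 = red. Remove red from cell 5, cell 6.
So cell 5 = blue.

blue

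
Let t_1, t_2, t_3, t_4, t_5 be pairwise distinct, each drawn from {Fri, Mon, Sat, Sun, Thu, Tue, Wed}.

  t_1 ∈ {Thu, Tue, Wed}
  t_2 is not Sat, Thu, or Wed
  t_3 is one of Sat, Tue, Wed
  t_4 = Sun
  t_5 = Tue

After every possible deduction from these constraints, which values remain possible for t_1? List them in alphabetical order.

t_4 has just one choice, so t_4 = Sun. So t_2 can't be Sun.
t_5 has just one choice, so t_5 = Tue. Strike Tue from t_1, t_2, t_3.
No further eliminations apply; t_1 can still be any of Thu, Wed.

Thu, Wed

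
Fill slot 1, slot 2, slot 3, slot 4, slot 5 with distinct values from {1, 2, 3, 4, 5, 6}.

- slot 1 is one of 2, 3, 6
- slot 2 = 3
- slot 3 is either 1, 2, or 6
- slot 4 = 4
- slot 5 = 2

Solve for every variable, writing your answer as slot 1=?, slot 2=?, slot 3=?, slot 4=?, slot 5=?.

slot 2's domain is down to {3}, so slot 2 = 3. Strike 3 from slot 1.
slot 4 must be 4 (only option left).
slot 5 must be 2 (only option left). So slot 1, slot 3 can't be 2.
slot 1 must be 6 (only option left). Eliminate 6 elsewhere: slot 3.
slot 3 has just one choice, so slot 3 = 1.

slot 1=6, slot 2=3, slot 3=1, slot 4=4, slot 5=2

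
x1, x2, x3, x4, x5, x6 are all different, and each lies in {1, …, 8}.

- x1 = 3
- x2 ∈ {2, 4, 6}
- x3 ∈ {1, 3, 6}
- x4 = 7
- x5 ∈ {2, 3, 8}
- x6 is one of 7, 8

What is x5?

2

x1 must be 3 (only option left). Eliminate 3 elsewhere: x3, x5.
x4 must be 7 (only option left). Eliminate 7 elsewhere: x6.
x6 has just one choice, so x6 = 8. Eliminate 8 elsewhere: x5.
So x5 = 2.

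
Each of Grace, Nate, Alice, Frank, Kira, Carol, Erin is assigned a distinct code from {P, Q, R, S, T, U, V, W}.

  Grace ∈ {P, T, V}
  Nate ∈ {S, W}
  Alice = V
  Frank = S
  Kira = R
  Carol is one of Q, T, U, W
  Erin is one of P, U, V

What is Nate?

W

Alice has just one choice, so Alice = V. So Grace, Erin can't be V.
Frank has just one choice, so Frank = S. So Nate can't be S.
So Nate = W.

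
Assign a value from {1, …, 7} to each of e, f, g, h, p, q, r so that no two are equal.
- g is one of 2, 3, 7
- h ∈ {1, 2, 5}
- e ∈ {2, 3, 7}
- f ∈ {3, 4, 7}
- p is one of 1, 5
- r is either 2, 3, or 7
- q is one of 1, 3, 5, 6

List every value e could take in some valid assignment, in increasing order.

The 7 variables draw from only 7 values {1, 2, 3, 4, 5, 6, 7}, so each is used; only f can be 4, hence f = 4.
The 6 still-open variables draw from only 6 values {1, 2, 3, 5, 6, 7}, so each is used; only q can be 6, hence q = 6.
The 3 variables e, g, r are confined to {2, 3, 7}, which locks those values in; drop them from h.
No further eliminations apply; e can still be any of 2, 3, 7.

2, 3, 7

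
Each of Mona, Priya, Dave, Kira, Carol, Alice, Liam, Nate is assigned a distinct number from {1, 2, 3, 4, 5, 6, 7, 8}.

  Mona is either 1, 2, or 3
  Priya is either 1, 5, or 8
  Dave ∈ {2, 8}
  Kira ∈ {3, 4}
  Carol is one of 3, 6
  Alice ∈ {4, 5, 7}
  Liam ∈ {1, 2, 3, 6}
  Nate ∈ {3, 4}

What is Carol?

6

The 8 variables together cover exactly {1, 2, 3, 4, 5, 6, 7, 8} — 8 values for 8 variables — and 7 appears only in Alice's list, so Alice = 7.
The 7 still-open variables together cover exactly {1, 2, 3, 4, 5, 6, 8} — 7 values for 7 variables — and 5 appears only in Priya's list, so Priya = 5.
Among the 6 still-open variables, 8 fits only Dave (and all 6 values in {1, 2, 3, 4, 6, 8} must be used), so Dave = 8.
Kira and Nate between them cover only {3, 4} — a naked pair. Remove those values from Mona, Carol, Liam.
So Carol = 6.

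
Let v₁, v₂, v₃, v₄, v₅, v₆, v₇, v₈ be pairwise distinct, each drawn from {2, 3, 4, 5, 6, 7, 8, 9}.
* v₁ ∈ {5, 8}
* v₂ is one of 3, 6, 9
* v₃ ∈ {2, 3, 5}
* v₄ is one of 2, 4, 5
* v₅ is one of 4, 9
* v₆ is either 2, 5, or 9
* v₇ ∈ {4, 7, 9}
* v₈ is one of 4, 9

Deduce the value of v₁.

The 8 variables together cover exactly {2, 3, 4, 5, 6, 7, 8, 9} — 8 values for 8 variables — and 6 appears only in v₂'s list, so v₂ = 6.
The 7 still-open variables together cover exactly {2, 3, 4, 5, 7, 8, 9} — 7 values for 7 variables — and 3 appears only in v₃'s list, so v₃ = 3.
The 6 still-open variables together cover exactly {2, 4, 5, 7, 8, 9} — 6 values for 6 variables — and 7 appears only in v₇'s list, so v₇ = 7.
Among the 5 still-open variables, 8 fits only v₁ (and all 5 values in {2, 4, 5, 8, 9} must be used), so v₁ = 8.

8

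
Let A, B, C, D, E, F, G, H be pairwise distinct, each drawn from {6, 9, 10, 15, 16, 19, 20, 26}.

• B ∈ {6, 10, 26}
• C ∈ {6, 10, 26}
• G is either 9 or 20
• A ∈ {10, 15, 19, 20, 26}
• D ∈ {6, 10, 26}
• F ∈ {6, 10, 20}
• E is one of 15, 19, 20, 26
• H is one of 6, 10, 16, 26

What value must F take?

The 8 variables draw from only 8 values {6, 9, 10, 15, 16, 19, 20, 26}, so each is used; only G can be 9, hence G = 9.
Among the 7 still-open variables, 16 fits only H (and all 7 values in {6, 10, 15, 16, 19, 20, 26} must be used), so H = 16.
The 3 variables B, C, D are confined to {6, 10, 26}, which locks those values in; drop them from A, E, F.
So F = 20.

20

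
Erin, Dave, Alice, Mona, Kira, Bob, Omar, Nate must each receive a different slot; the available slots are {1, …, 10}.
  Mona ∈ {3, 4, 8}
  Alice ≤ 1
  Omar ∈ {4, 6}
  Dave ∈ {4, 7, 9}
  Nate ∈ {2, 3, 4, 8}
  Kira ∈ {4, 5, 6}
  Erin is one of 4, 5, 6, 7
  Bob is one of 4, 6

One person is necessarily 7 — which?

Alice's domain is down to {1}, so Alice = 1.
The 2 variables Bob and Omar are confined to {4, 6}, which locks those values in; drop them from Erin, Dave, Mona, Kira, Nate.
That leaves Kira = 5. Eliminate 5 elsewhere: Erin.
So 7 goes to Erin.

Erin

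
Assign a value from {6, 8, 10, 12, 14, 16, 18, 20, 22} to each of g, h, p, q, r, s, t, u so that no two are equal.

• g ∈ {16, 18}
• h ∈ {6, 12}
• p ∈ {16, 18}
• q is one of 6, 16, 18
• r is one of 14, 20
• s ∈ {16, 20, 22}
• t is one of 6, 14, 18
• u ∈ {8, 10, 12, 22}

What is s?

22

The 2 variables g and p are confined to {16, 18}, which locks those values in; drop them from q, s, t.
q has just one choice, so q = 6. Eliminate 6 elsewhere: h, t.
t has just one choice, so t = 14. Eliminate 14 elsewhere: r.
That leaves h = 12. So u can't be 12.
r must be 20 (only option left). Strike 20 from s.
So s = 22.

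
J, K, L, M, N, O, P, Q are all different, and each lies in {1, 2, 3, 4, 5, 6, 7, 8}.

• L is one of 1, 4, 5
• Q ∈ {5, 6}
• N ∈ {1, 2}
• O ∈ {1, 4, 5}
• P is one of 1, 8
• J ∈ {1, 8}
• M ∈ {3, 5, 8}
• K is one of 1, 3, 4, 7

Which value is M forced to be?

3

The 8 variables together cover exactly {1, 2, 3, 4, 5, 6, 7, 8} — 8 values for 8 variables — and 2 appears only in N's list, so N = 2.
The 7 still-open variables draw from only 7 values {1, 3, 4, 5, 6, 7, 8}, so each is used; only Q can be 6, hence Q = 6.
Among the 6 still-open variables, 7 fits only K (and all 6 values in {1, 3, 4, 5, 7, 8} must be used), so K = 7.
The 5 still-open variables draw from only 5 values {1, 3, 4, 5, 8}, so each is used; only M can be 3, hence M = 3.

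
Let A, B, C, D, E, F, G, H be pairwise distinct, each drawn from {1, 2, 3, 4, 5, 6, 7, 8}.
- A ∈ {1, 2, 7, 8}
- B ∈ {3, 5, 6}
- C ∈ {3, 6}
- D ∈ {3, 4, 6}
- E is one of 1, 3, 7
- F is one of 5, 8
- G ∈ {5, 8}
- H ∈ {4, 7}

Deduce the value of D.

4

The 8 variables draw from only 8 values {1, 2, 3, 4, 5, 6, 7, 8}, so each is used; only A can be 2, hence A = 2.
The 7 still-open variables together cover exactly {1, 3, 4, 5, 6, 7, 8} — 7 values for 7 variables — and 1 appears only in E's list, so E = 1.
Among the 6 still-open variables, 7 fits only H (and all 6 values in {3, 4, 5, 6, 7, 8} must be used), so H = 7.
The 5 still-open variables draw from only 5 values {3, 4, 5, 6, 8}, so each is used; only D can be 4, hence D = 4.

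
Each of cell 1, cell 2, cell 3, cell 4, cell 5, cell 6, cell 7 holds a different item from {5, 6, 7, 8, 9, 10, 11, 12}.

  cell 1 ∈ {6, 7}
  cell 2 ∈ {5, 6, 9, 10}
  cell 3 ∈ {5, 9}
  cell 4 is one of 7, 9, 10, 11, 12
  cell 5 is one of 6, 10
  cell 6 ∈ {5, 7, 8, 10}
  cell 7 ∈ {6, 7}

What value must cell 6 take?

cell 1 and cell 7 between them cover only {6, 7} — a naked pair. Remove those values from cell 2, cell 4, cell 5, cell 6.
cell 5 must be 10 (only option left). Strike 10 from cell 2, cell 4, cell 6.
cell 2 and cell 3 share exactly the 2 values {5, 9}; by pigeonhole those values go to them, so strike 5, 9 from cell 4, cell 6.
So cell 6 = 8.

8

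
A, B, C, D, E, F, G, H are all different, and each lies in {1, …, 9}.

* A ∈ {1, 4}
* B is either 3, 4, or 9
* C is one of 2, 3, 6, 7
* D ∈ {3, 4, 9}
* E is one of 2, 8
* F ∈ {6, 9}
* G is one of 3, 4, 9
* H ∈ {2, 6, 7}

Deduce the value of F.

The 8 variables draw from only 8 values {1, 2, 3, 4, 6, 7, 8, 9}, so each is used; only A can be 1, hence A = 1.
Among the 7 still-open variables, 8 fits only E (and all 7 values in {2, 3, 4, 6, 7, 8, 9} must be used), so E = 8.
B, D, G share exactly the 3 values {3, 4, 9}; by pigeonhole those values go to them, so strike 3, 4, 9 from C, F.
So F = 6.

6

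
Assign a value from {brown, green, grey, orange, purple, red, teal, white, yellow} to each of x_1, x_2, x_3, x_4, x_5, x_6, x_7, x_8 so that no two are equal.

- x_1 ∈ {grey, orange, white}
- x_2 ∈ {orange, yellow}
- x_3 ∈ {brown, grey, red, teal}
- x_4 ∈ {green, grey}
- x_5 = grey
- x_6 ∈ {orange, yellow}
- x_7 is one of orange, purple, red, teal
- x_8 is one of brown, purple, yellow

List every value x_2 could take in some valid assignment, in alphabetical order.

orange, yellow

x_5 must be grey (only option left). Remove grey from x_1, x_3, x_4.
That leaves x_4 = green.
x_2 and x_6 between them cover only {orange, yellow} — a naked pair. Remove those values from x_1, x_7, x_8.
x_1's domain is down to {white}, so x_1 = white.
No further eliminations apply; x_2 can still be any of orange, yellow.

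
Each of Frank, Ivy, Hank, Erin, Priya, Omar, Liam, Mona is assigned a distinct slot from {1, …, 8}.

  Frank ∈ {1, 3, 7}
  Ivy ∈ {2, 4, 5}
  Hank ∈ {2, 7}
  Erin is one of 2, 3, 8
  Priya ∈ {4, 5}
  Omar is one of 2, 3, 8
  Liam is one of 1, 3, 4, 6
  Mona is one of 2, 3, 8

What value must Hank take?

7

The 8 variables draw from only 8 values {1, 2, 3, 4, 5, 6, 7, 8}, so each is used; only Liam can be 6, hence Liam = 6.
The 7 still-open variables together cover exactly {1, 2, 3, 4, 5, 7, 8} — 7 values for 7 variables — and 1 appears only in Frank's list, so Frank = 1.
Among the 6 still-open variables, 7 fits only Hank (and all 6 values in {2, 3, 4, 5, 7, 8} must be used), so Hank = 7.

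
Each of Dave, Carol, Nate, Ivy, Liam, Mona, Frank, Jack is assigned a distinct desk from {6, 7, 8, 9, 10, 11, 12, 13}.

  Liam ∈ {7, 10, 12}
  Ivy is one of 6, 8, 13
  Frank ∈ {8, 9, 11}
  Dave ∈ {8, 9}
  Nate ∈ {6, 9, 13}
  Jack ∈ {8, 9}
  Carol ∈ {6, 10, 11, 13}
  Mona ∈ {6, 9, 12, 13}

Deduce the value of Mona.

The 8 variables together cover exactly {6, 7, 8, 9, 10, 11, 12, 13} — 8 values for 8 variables — and 7 appears only in Liam's list, so Liam = 7.
Among the 7 still-open variables, 10 fits only Carol (and all 7 values in {6, 8, 9, 10, 11, 12, 13} must be used), so Carol = 10.
The 6 still-open variables draw from only 6 values {6, 8, 9, 11, 12, 13}, so each is used; only Frank can be 11, hence Frank = 11.
The 5 still-open variables together cover exactly {6, 8, 9, 12, 13} — 5 values for 5 variables — and 12 appears only in Mona's list, so Mona = 12.

12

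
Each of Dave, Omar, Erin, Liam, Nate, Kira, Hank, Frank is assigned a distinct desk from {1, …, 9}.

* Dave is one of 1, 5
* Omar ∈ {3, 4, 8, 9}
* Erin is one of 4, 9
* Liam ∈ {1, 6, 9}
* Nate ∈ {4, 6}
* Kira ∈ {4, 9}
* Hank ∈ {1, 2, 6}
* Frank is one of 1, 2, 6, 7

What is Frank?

Erin and Kira share exactly the 2 values {4, 9}; by pigeonhole those values go to them, so strike 4, 9 from Omar, Liam, Nate.
Nate must be 6 (only option left). Remove 6 from Liam, Hank, Frank.
That leaves Liam = 1. So Dave, Hank, Frank can't be 1.
That leaves Hank = 2. Eliminate 2 elsewhere: Frank.
So Frank = 7.

7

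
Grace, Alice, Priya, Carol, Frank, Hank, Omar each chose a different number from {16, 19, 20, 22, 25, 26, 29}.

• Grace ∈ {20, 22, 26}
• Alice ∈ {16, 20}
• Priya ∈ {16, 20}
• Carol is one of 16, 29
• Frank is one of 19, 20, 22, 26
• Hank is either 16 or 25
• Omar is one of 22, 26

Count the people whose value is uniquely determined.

The 7 variables draw from only 7 values {16, 19, 20, 22, 25, 26, 29}, so each is used; only Frank can be 19, hence Frank = 19.
The 6 still-open variables together cover exactly {16, 20, 22, 25, 26, 29} — 6 values for 6 variables — and 25 appears only in Hank's list, so Hank = 25.
The 5 still-open variables draw from only 5 values {16, 20, 22, 26, 29}, so each is used; only Carol can be 29, hence Carol = 29.
The 2 variables Alice and Priya are confined to {16, 20}, which locks those values in; drop them from Grace.
Determined: Carol=29, Frank=19, Hank=25. The other people each still have more than one consistent value. That makes 3.

3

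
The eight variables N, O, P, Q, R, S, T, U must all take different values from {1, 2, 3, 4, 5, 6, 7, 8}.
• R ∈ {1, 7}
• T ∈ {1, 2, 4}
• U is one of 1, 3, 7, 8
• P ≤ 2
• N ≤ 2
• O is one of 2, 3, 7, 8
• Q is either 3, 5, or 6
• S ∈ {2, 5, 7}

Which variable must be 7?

Among the 8 variables, 4 fits only T (and all 8 values in {1, 2, 3, 4, 5, 6, 7, 8} must be used), so T = 4.
The 7 still-open variables together cover exactly {1, 2, 3, 5, 6, 7, 8} — 7 values for 7 variables — and 6 appears only in Q's list, so Q = 6.
Among the 6 still-open variables, 5 fits only S (and all 6 values in {1, 2, 3, 5, 7, 8} must be used), so S = 5.
The 2 variables N and P are confined to {1, 2}, which locks those values in; drop them from O, R, U.
So 7 goes to R.

R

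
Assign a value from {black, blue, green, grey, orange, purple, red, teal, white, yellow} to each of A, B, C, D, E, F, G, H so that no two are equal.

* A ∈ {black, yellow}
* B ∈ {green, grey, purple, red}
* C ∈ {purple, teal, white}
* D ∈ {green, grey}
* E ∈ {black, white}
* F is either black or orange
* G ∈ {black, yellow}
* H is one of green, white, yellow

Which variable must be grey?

D

The 2 variables A and G are confined to {black, yellow}, which locks those values in; drop them from E, F, H.
E's domain is down to {white}, so E = white. Eliminate white elsewhere: C, H.
F's domain is down to {orange}, so F = orange.
H's domain is down to {green}, so H = green. Strike green from B, D.
So grey goes to D.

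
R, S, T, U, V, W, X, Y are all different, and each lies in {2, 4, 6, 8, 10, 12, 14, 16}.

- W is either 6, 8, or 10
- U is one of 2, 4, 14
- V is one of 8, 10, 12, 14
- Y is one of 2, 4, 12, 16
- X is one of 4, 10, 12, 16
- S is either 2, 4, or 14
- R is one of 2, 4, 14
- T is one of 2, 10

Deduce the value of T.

The 8 variables draw from only 8 values {2, 4, 6, 8, 10, 12, 14, 16}, so each is used; only W can be 6, hence W = 6.
The 7 still-open variables together cover exactly {2, 4, 8, 10, 12, 14, 16} — 7 values for 7 variables — and 8 appears only in V's list, so V = 8.
R, S, U between them cover only {2, 4, 14} — a naked triple. Remove those values from T, X, Y.
So T = 10.

10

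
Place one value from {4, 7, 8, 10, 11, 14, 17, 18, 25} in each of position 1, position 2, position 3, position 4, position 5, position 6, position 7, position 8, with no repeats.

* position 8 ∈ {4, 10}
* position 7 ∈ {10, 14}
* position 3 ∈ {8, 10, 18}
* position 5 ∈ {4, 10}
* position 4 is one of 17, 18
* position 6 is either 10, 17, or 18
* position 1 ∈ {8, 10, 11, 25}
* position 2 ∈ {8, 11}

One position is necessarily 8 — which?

The 8 variables draw from only 8 values {4, 8, 10, 11, 14, 17, 18, 25}, so each is used; only position 7 can be 14, hence position 7 = 14.
The 7 still-open variables together cover exactly {4, 8, 10, 11, 17, 18, 25} — 7 values for 7 variables — and 25 appears only in position 1's list, so position 1 = 25.
The 6 still-open variables together cover exactly {4, 8, 10, 11, 17, 18} — 6 values for 6 variables — and 11 appears only in position 2's list, so position 2 = 11.
Among the 5 still-open variables, 8 fits only position 3 (and all 5 values in {4, 8, 10, 17, 18} must be used), so position 3 = 8.

position 3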